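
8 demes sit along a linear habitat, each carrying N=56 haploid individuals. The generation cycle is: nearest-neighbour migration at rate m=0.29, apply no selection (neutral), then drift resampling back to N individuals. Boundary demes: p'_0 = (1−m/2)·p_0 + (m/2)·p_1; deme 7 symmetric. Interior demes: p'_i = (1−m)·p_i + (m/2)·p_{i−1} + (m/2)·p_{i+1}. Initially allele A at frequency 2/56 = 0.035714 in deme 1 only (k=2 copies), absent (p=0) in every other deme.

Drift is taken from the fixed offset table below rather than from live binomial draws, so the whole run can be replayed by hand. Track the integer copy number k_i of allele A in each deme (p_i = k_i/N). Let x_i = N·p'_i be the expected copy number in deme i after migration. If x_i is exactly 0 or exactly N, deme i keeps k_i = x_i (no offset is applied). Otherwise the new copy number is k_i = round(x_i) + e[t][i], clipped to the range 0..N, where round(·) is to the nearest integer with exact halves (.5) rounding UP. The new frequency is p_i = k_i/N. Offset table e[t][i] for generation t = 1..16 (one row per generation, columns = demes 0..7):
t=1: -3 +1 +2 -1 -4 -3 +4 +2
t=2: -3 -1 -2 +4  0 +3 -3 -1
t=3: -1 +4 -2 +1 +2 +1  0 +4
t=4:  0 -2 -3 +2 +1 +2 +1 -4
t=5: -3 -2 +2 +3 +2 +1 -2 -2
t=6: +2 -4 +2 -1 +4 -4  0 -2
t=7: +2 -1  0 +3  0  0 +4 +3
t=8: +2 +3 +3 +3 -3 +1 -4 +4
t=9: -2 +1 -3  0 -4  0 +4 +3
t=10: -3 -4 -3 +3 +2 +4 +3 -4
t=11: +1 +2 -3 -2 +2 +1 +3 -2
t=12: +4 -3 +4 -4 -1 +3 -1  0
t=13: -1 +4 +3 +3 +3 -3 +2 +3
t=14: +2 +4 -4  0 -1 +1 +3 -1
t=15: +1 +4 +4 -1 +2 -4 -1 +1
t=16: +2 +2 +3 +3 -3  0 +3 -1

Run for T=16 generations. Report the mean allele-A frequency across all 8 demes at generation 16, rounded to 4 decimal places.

t=0: k=[0 2 0 0 0 0 0 0]
t=1: x=[0.2900 1.4200 0.2900 0.0000 0.0000 0.0000 0.0000 0.0000] k=[0 2 2 0 0 0 0 0]
t=2: x=[0.2900 1.7100 1.7100 0.2900 0.0000 0.0000 0.0000 0.0000] k=[0 1 0 4 0 0 0 0]
t=3: x=[0.1450 0.7100 0.7250 2.8400 0.5800 0.0000 0.0000 0.0000] k=[0 5 0 4 3 0 0 0]
t=4: x=[0.7250 3.5500 1.3050 3.2750 2.7100 0.4350 0.0000 0.0000] k=[1 2 0 5 4 2 0 0]
t=5: x=[1.1450 1.5650 1.0150 4.1300 3.8550 2.0000 0.2900 0.0000] k=[0 0 3 7 6 3 0 0]
t=6: x=[0.0000 0.4350 3.1450 6.2750 5.7100 3.0000 0.4350 0.0000] k=[0 0 5 5 10 0 0 0]
t=7: x=[0.0000 0.7250 4.2750 5.7250 7.8250 1.4500 0.0000 0.0000] k=[0 0 4 9 8 1 0 0]
t=8: x=[0.0000 0.5800 4.1450 8.1300 7.1300 1.8700 0.1450 0.0000] k=[0 4 7 11 4 3 0 0]
t=9: x=[0.5800 3.8550 7.1450 9.4050 4.8700 2.7100 0.4350 0.0000] k=[0 5 4 9 1 3 4 0]
t=10: x=[0.7250 4.1300 4.8700 7.1150 2.4500 2.8550 3.2750 0.5800] k=[0 0 2 10 4 7 6 0]
t=11: x=[0.0000 0.2900 2.8700 7.9700 5.3050 6.4200 5.2750 0.8700] k=[0 2 0 6 7 7 8 0]
t=12: x=[0.2900 1.4200 1.1600 5.2750 6.8550 7.1450 6.6950 1.1600] k=[4 0 5 1 6 10 6 1]
t=13: x=[3.4200 1.3050 3.6950 2.3050 5.8550 8.8400 5.8550 1.7250] k=[2 5 7 5 9 6 8 5]
t=14: x=[2.4350 4.8550 6.4200 5.8700 7.9850 6.7250 7.2750 5.4350] k=[4 9 2 6 7 8 10 4]
t=15: x=[4.7250 7.2600 3.5950 5.5650 7.0000 8.1450 8.8400 4.8700] k=[6 11 8 5 9 4 8 6]
t=16: x=[6.7250 9.8400 8.0000 6.0150 7.6950 5.3050 7.1300 6.2900] k=[9 12 11 9 5 5 10 5]

0.1473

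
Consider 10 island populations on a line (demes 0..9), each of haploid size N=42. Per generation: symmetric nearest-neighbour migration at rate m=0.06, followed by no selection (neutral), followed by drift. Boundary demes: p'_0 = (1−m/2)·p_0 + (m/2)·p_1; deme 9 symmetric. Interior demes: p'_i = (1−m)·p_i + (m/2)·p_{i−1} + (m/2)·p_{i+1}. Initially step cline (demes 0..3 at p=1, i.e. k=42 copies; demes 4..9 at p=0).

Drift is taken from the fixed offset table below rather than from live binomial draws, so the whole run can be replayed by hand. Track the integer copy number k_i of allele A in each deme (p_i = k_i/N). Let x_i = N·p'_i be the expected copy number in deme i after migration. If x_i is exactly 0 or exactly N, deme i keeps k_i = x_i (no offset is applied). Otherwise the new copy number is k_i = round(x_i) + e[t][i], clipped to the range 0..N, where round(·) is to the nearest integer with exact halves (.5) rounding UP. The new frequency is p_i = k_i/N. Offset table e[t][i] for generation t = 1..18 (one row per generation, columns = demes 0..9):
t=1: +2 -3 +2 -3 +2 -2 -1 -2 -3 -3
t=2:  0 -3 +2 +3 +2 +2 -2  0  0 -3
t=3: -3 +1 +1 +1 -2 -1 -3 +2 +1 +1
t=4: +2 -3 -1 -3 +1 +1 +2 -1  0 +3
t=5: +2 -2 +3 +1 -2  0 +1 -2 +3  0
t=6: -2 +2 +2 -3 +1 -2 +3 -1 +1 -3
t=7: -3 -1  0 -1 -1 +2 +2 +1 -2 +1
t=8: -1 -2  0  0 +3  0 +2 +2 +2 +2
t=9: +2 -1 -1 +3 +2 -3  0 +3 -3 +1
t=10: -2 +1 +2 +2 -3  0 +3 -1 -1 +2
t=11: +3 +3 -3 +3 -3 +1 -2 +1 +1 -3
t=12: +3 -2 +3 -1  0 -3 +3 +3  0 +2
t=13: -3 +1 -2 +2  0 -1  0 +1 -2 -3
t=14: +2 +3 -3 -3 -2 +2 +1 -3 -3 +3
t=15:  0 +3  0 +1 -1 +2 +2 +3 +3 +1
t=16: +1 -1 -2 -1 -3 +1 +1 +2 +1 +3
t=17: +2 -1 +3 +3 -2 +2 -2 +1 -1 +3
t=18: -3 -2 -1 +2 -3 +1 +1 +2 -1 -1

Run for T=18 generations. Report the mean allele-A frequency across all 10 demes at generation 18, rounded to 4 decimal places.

t=0: k=[42 42 42 42 0 0 0 0 0 0]
t=1: x=[42.0000 42.0000 42.0000 40.7400 1.2600 0.0000 0.0000 0.0000 0.0000 0.0000] k=[42 42 42 38 3 0 0 0 0 0]
t=2: x=[42.0000 42.0000 41.8800 37.0700 3.9600 0.0900 0.0000 0.0000 0.0000 0.0000] k=[42 42 42 40 6 2 0 0 0 0]
t=3: x=[42.0000 42.0000 41.9400 39.0400 6.9000 2.0600 0.0600 0.0000 0.0000 0.0000] k=[42 42 42 40 5 1 0 0 0 0]
t=4: x=[42.0000 42.0000 41.9400 39.0100 5.9300 1.0900 0.0300 0.0000 0.0000 0.0000] k=[42 42 41 36 7 2 2 0 0 0]
t=5: x=[42.0000 41.9700 40.8800 35.2800 7.7200 2.1500 1.9400 0.0600 0.0000 0.0000] k=[42 40 42 36 6 2 3 0 0 0]
t=6: x=[41.9400 40.1200 41.7600 35.2800 6.7800 2.1500 2.8800 0.0900 0.0000 0.0000] k=[40 42 42 32 8 0 6 0 0 0]
t=7: x=[40.0600 41.9400 41.7000 31.5800 8.4800 0.4200 5.6400 0.1800 0.0000 0.0000] k=[37 41 42 31 7 2 8 1 0 0]
t=8: x=[37.1200 40.9100 41.6400 30.6100 7.5700 2.3300 7.6100 1.1800 0.0300 0.0000] k=[36 39 42 31 11 2 10 3 2 0]
t=9: x=[36.0900 39.0000 41.5800 30.7300 11.3300 2.5100 9.5500 3.1800 1.9700 0.0600] k=[38 38 41 34 13 0 10 6 0 1]
t=10: x=[38.0000 38.0900 40.7000 33.5800 13.2400 0.6900 9.5800 5.9400 0.2100 0.9700] k=[36 39 42 36 10 1 13 5 0 3]
t=11: x=[36.0900 39.0000 41.7300 35.4000 10.5100 1.6300 12.4000 5.0900 0.2400 2.9100] k=[39 42 39 38 8 3 10 6 1 0]
t=12: x=[39.0900 41.8200 39.0600 37.1300 8.7500 3.3600 9.6700 5.9700 1.1200 0.0300] k=[42 40 42 36 9 0 13 9 1 2]
t=13: x=[41.9400 40.1200 41.7600 35.3700 9.5400 0.6600 12.4900 8.8800 1.2700 1.9700] k=[39 41 40 37 10 0 12 10 0 0]
t=14: x=[39.0600 40.9100 39.9400 36.2800 10.5100 0.6600 11.5800 9.7600 0.3000 0.0000] k=[41 42 37 33 9 3 13 7 0 0]
t=15: x=[41.0300 41.8200 37.0300 32.4000 9.5400 3.4800 12.5200 6.9700 0.2100 0.0000] k=[41 42 37 33 9 5 15 10 3 0]
t=16: x=[41.0300 41.8200 37.0300 32.4000 9.6000 5.4200 14.5500 9.9400 3.1200 0.0900] k=[42 41 35 31 7 6 16 12 4 3]
t=17: x=[41.9700 40.8500 35.0600 30.4000 7.6900 6.3300 15.5800 11.8800 4.2100 3.0300] k=[42 40 38 33 6 8 14 13 3 6]
t=18: x=[41.9400 40.0000 37.9100 32.3400 6.8700 8.1200 13.7900 12.7300 3.3900 5.9100] k=[39 38 37 34 4 9 15 15 2 5]

0.4714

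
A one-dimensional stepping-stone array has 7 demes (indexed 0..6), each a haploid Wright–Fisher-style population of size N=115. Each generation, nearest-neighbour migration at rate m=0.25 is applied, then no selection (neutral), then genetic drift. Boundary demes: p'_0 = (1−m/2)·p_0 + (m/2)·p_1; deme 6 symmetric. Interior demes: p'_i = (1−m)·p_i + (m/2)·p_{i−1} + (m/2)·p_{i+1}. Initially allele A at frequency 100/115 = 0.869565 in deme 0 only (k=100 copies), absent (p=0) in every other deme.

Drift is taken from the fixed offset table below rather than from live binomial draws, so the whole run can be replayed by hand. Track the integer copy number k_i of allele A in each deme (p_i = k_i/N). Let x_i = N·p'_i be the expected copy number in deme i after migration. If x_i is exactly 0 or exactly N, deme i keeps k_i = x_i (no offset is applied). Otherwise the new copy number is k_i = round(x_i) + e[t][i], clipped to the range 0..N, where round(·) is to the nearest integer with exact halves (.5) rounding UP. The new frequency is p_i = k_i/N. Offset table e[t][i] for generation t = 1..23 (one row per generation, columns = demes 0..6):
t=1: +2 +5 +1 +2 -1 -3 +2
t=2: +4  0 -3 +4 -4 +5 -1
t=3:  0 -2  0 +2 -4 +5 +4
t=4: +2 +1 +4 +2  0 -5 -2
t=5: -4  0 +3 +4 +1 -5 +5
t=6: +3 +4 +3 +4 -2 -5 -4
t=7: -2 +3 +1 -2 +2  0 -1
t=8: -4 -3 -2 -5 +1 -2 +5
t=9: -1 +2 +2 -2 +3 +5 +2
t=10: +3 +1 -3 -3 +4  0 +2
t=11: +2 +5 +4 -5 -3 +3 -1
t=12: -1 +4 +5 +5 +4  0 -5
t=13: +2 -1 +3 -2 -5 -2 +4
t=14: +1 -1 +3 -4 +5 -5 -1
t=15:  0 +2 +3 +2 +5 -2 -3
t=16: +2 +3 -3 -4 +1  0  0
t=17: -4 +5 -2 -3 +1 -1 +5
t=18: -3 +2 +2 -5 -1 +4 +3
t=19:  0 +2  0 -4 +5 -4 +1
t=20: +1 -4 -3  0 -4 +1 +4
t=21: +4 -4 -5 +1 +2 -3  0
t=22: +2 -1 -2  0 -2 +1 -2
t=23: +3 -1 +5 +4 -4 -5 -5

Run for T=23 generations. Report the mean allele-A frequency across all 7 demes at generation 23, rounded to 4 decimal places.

0.1876

t=0: k=[100 0 0 0 0 0 0]
t=1: x=[87.5000 12.5000 0.0000 0.0000 0.0000 0.0000 0.0000] k=[90 18 0 0 0 0 0]
t=2: x=[81.0000 24.7500 2.2500 0.0000 0.0000 0.0000 0.0000] k=[85 25 0 0 0 0 0]
t=3: x=[77.5000 29.3750 3.1250 0.0000 0.0000 0.0000 0.0000] k=[78 27 3 0 0 0 0]
t=4: x=[71.6250 30.3750 5.6250 0.3750 0.0000 0.0000 0.0000] k=[74 31 10 2 0 0 0]
t=5: x=[68.6250 33.7500 11.6250 2.7500 0.2500 0.0000 0.0000] k=[65 34 15 7 1 0 0]
t=6: x=[61.1250 35.5000 16.3750 7.2500 1.6250 0.1250 0.0000] k=[64 40 19 11 0 0 0]
t=7: x=[61.0000 40.3750 20.6250 10.6250 1.3750 0.0000 0.0000] k=[59 43 22 9 3 0 0]
t=8: x=[57.0000 42.3750 23.0000 9.8750 3.3750 0.3750 0.0000] k=[53 39 21 5 4 0 0]
t=9: x=[51.2500 38.5000 21.2500 6.8750 3.6250 0.5000 0.0000] k=[50 41 23 5 7 6 0]
t=10: x=[48.8750 39.8750 23.0000 7.5000 6.6250 5.3750 0.7500] k=[52 41 20 5 11 5 3]
t=11: x=[50.6250 39.7500 20.7500 7.6250 9.5000 5.5000 3.2500] k=[53 45 25 3 7 9 2]
t=12: x=[52.0000 43.5000 24.7500 6.2500 6.7500 7.8750 2.8750] k=[51 48 30 11 11 8 0]
t=13: x=[50.6250 46.1250 29.8750 13.3750 10.6250 7.3750 1.0000] k=[53 45 33 11 6 5 5]
t=14: x=[52.0000 44.5000 31.7500 13.1250 6.5000 5.1250 5.0000] k=[53 44 35 9 12 0 4]
t=15: x=[51.8750 44.0000 32.8750 12.6250 10.1250 2.0000 3.5000] k=[52 46 36 15 15 0 1]
t=16: x=[51.2500 45.5000 34.6250 17.6250 13.1250 2.0000 0.8750] k=[53 49 32 14 14 2 1]
t=17: x=[52.5000 47.3750 31.8750 16.2500 12.5000 3.3750 1.1250] k=[49 52 30 13 14 2 6]
t=18: x=[49.3750 48.8750 30.6250 15.2500 12.3750 4.0000 5.5000] k=[46 51 33 10 11 8 9]
t=19: x=[46.6250 48.1250 32.3750 13.0000 10.5000 8.5000 8.8750] k=[47 50 32 9 16 5 10]
t=20: x=[47.3750 47.3750 31.3750 12.7500 13.7500 7.0000 9.3750] k=[48 43 28 13 10 8 13]
t=21: x=[47.3750 41.7500 28.0000 14.5000 10.1250 8.8750 12.3750] k=[51 38 23 16 12 6 12]
t=22: x=[49.3750 37.7500 24.0000 16.3750 11.7500 7.5000 11.2500] k=[51 37 22 16 10 9 9]
t=23: x=[49.2500 36.8750 23.1250 16.0000 10.6250 9.1250 9.0000] k=[52 36 28 20 7 4 4]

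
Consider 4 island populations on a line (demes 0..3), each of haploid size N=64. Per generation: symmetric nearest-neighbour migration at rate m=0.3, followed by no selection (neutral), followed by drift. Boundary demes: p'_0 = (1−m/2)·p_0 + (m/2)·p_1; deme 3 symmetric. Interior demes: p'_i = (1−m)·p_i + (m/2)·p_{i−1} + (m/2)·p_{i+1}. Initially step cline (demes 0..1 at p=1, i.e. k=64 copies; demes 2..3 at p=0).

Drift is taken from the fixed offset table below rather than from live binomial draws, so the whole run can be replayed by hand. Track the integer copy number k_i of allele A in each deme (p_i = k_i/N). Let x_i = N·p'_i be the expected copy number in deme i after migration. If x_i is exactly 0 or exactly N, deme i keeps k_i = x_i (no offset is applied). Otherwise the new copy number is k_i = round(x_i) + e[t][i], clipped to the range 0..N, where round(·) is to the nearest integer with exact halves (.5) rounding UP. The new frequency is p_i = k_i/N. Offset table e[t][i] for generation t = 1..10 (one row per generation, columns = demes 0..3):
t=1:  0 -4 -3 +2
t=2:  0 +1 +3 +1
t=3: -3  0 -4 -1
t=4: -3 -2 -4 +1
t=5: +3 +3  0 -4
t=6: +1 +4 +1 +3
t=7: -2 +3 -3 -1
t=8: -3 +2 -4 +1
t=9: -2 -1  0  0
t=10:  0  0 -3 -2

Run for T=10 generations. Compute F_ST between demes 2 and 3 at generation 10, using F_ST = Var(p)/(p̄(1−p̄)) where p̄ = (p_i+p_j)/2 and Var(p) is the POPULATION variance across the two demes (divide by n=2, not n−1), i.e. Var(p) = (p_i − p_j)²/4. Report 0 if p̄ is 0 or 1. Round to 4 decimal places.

t=0: k=[64 64 0 0]
t=1: x=[64.0000 54.4000 9.6000 0.0000] k=[64 50 7 0]
t=2: x=[61.9000 45.6500 12.4000 1.0500] k=[62 47 15 2]
t=3: x=[59.7500 44.4500 17.8500 3.9500] k=[57 44 14 3]
t=4: x=[55.0500 41.4500 16.8500 4.6500] k=[52 39 13 6]
t=5: x=[50.0500 37.0500 15.8500 7.0500] k=[53 40 16 3]
t=6: x=[51.0500 38.3500 17.6500 4.9500] k=[52 42 19 8]
t=7: x=[50.5000 40.0500 20.8000 9.6500] k=[49 43 18 9]
t=8: x=[48.1000 40.1500 20.4000 10.3500] k=[45 42 16 11]
t=9: x=[44.5500 38.5500 19.1500 11.7500] k=[43 38 19 12]
t=10: x=[42.2500 35.9000 20.8000 13.0500] k=[42 36 18 11]

0.0171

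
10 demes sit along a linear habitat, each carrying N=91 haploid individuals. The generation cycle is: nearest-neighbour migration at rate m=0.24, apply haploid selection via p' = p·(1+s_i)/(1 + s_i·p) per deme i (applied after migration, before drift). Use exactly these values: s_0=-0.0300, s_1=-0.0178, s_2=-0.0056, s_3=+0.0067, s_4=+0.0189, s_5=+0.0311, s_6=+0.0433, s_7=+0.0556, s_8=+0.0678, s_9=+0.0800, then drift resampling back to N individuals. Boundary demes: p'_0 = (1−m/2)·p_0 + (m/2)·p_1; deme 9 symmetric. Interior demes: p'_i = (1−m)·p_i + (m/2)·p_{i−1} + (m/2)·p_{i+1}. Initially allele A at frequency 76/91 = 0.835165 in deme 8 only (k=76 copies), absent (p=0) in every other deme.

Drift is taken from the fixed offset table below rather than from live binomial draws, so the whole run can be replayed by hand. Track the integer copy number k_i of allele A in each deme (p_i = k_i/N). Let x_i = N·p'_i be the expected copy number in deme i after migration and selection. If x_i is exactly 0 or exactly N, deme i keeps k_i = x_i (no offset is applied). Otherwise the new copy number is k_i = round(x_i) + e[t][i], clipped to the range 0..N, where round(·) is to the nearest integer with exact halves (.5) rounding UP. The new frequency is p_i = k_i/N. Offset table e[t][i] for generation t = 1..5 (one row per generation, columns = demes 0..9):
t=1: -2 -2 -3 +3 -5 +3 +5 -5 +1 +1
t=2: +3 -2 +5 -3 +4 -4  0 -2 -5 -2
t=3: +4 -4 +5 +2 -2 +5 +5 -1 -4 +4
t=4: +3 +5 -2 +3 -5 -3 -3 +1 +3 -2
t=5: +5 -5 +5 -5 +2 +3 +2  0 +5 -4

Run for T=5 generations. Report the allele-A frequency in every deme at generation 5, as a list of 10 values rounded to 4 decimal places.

t=0: k=[0 0 0 0 0 0 0 0 76 0]
t=1: x=[0.0000 0.0000 0.0000 0.0000 0.0000 0.0000 0.0000 9.5737 59.1314 9.7713] k=[0 0 0 0 0 0 0 5 60 11]
t=2: x=[0.0000 0.0000 0.0000 0.0000 0.0000 0.0000 0.6258 11.5341 49.0068 17.9638] k=[0 0 0 0 0 0 1 10 44 16]
t=3: x=[0.0000 0.0000 0.0000 0.0000 0.0000 0.1237 2.0430 13.6147 38.0036 20.5589] k=[0 0 0 0 0 5 7 13 34 25]
t=4: x=[0.0000 0.0000 0.0000 0.0000 0.6113 4.7767 7.7762 15.4829 31.7422 27.5351] k=[0 0 0 0 0 2 5 16 35 26]
t=5: x=[0.0000 0.0000 0.0000 0.0000 0.2445 2.1843 6.2005 17.7194 33.0071 28.5663] k=[0 0 0 0 2 5 8 18 38 25]

[0.0000, 0.0000, 0.0000, 0.0000, 0.0220, 0.0549, 0.0879, 0.1978, 0.4176, 0.2747]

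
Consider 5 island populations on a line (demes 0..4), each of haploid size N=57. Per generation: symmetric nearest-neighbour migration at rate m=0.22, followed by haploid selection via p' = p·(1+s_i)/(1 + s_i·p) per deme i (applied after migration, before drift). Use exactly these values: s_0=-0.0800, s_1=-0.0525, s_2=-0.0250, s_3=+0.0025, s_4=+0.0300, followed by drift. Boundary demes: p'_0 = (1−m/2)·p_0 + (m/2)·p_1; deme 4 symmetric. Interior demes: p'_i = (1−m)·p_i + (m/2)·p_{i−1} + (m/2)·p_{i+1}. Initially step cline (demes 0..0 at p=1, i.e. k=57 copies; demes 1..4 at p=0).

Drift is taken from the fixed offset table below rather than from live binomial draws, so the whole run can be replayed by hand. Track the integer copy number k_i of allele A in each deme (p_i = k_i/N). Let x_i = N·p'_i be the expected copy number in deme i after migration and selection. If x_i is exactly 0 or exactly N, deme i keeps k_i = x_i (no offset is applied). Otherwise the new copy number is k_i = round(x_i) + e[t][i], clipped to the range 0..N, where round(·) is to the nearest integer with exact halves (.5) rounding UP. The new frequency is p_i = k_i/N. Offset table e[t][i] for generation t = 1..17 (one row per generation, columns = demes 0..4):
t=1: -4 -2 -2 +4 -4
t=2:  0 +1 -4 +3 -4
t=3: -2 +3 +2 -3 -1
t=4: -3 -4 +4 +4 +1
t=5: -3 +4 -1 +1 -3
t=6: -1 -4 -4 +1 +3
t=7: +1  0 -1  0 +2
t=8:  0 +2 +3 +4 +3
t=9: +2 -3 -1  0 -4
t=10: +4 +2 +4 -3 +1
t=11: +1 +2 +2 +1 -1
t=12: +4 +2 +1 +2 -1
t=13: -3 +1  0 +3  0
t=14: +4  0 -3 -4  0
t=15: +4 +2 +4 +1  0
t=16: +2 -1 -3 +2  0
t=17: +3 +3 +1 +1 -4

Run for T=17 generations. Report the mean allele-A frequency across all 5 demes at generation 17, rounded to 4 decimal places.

0.2316

t=0: k=[57 0 0 0 0]
t=1: x=[50.2494 5.9753 0.0000 0.0000 0.0000] k=[46 4 0 0 0]
t=2: x=[40.4169 7.8094 0.4291 0.0000 0.0000] k=[40 9 0 0 0]
t=3: x=[35.4851 10.9355 0.9657 0.0000 0.0000] k=[33 14 3 0 0]
t=4: x=[29.7268 14.2947 3.7894 0.3308 0.0000] k=[27 10 8 4 0]
t=5: x=[23.9648 11.1581 7.6115 4.0093 0.4531] k=[21 15 7 5 0]
t=6: x=[19.2627 14.1973 7.4937 4.6807 0.5663] k=[18 10 3 6 4]
t=7: x=[16.1382 9.6693 4.0047 5.4623 4.3370] k=[17 10 3 5 6]
t=8: x=[15.2797 9.5631 3.8971 4.9012 6.0480] k=[15 12 7 9 9]
t=9: x=[13.7801 11.2840 7.6017 8.7986 9.2263] k=[16 8 7 9 5]
t=10: x=[14.2120 8.3772 7.1698 8.3578 5.5872] k=[18 10 11 5 7]
t=11: x=[16.1382 10.5195 10.0192 5.8932 6.9586] k=[17 13 12 7 6]
t=12: x=[15.5977 12.7872 11.3284 7.4562 6.2731] k=[20 15 12 9 5]
t=13: x=[18.3962 14.6260 11.7619 8.9088 5.5872] k=[15 16 12 12 6]
t=14: x=[14.2024 14.8502 12.1955 11.3627 6.8358] k=[18 15 9 7 7]
t=15: x=[16.6698 14.0902 9.2423 7.2358 7.1835] k=[21 16 13 8 7]
t=16: x=[19.3700 15.6015 12.5307 8.4580 7.2960] k=[21 15 10 10 7]
t=17: x=[19.2627 14.5188 10.3341 9.6901 7.5209] k=[22 18 11 11 4]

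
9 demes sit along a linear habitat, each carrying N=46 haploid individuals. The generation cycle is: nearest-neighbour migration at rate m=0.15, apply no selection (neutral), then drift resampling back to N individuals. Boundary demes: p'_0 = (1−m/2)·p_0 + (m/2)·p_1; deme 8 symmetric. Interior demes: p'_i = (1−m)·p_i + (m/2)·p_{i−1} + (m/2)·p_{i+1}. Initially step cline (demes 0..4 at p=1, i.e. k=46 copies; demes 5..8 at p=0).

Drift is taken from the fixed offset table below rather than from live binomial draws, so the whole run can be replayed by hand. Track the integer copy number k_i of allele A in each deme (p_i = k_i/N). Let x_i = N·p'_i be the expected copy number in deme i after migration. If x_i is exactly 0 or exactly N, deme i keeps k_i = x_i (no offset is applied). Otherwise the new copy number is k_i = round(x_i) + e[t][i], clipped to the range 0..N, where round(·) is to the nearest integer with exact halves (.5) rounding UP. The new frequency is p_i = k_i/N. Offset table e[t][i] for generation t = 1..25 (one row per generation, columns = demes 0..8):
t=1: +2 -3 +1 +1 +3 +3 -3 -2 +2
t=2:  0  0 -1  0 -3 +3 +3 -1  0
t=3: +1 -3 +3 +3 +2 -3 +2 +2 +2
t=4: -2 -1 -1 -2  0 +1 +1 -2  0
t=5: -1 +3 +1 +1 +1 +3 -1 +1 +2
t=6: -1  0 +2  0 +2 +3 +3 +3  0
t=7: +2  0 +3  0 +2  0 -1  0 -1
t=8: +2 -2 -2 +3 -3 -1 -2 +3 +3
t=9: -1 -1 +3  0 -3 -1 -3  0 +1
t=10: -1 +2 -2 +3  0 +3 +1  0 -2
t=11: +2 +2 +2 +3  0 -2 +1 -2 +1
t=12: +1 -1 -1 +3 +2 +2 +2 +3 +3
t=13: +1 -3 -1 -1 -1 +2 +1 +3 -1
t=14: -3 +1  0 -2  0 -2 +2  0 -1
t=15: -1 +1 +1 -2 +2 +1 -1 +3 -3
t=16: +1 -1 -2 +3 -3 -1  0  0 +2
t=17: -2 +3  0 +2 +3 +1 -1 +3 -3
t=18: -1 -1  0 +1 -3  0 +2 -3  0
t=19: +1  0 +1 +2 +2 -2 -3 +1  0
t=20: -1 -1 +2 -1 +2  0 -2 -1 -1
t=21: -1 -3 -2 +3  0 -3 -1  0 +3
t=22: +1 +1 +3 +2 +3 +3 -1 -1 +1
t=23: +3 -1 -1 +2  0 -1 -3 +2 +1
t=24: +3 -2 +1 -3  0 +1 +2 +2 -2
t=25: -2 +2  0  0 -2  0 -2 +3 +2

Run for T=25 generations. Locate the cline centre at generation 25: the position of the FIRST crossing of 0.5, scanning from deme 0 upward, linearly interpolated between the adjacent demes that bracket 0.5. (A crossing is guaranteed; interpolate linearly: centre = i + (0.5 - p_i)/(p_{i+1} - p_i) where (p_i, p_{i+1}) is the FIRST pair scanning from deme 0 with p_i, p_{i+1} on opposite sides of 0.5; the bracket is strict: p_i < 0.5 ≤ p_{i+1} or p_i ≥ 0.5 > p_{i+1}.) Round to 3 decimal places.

5.000

t=0: k=[46 46 46 46 46 0 0 0 0]
t=1: x=[46.0000 46.0000 46.0000 46.0000 42.5500 3.4500 0.0000 0.0000 0.0000] k=[46 46 46 46 46 6 0 0 0]
t=2: x=[46.0000 46.0000 46.0000 46.0000 43.0000 8.5500 0.4500 0.0000 0.0000] k=[46 46 46 46 40 12 3 0 0]
t=3: x=[46.0000 46.0000 46.0000 45.5500 38.3500 13.4250 3.4500 0.2250 0.0000] k=[46 46 46 46 40 10 5 2 0]
t=4: x=[46.0000 46.0000 46.0000 45.5500 38.2000 11.8750 5.1500 2.0750 0.1500] k=[46 46 46 44 38 13 6 0 0]
t=5: x=[46.0000 46.0000 45.8500 43.7000 36.5750 14.3500 6.0750 0.4500 0.0000] k=[46 46 46 45 38 17 5 1 0]
t=6: x=[46.0000 46.0000 45.9250 44.5500 36.9500 17.6750 5.6000 1.2250 0.0750] k=[46 46 46 45 39 21 9 4 0]
t=7: x=[46.0000 46.0000 45.9250 44.6250 38.1000 21.4500 9.5250 4.0750 0.3000] k=[46 46 46 45 40 21 9 4 0]
t=8: x=[46.0000 46.0000 45.9250 44.7000 38.9500 21.5250 9.5250 4.0750 0.3000] k=[46 46 44 46 36 21 8 7 3]
t=9: x=[46.0000 45.8500 44.3000 45.1000 35.6250 21.1500 8.9000 6.7750 3.3000] k=[46 45 46 45 33 20 6 7 4]
t=10: x=[45.9250 45.1500 45.8500 44.1750 32.9250 19.9250 7.1250 6.7000 4.2250] k=[45 46 44 46 33 23 8 7 2]
t=11: x=[45.0750 45.7750 44.3000 44.8750 33.2250 22.6250 9.0500 6.7000 2.3750] k=[46 46 46 46 33 21 10 5 3]
t=12: x=[46.0000 46.0000 46.0000 45.0250 33.0750 21.0750 10.4500 5.2250 3.1500] k=[46 46 46 46 35 23 12 8 6]
t=13: x=[46.0000 46.0000 46.0000 45.1750 34.9250 23.0750 12.5250 8.1500 6.1500] k=[46 46 46 44 34 25 14 11 5]
t=14: x=[46.0000 46.0000 45.8500 43.4000 34.0750 24.8500 14.6000 10.7750 5.4500] k=[46 46 46 41 34 23 17 11 4]
t=15: x=[46.0000 46.0000 45.6250 40.8500 33.7000 23.3750 17.0000 10.9250 4.5250] k=[46 46 46 39 36 24 16 14 2]
t=16: x=[46.0000 46.0000 45.4750 39.3000 35.3250 24.3000 16.4500 13.2500 2.9000] k=[46 46 43 42 32 23 16 13 5]
t=17: x=[46.0000 45.7750 43.1500 41.3250 32.0750 23.1500 16.3000 12.6250 5.6000] k=[46 46 43 43 35 24 15 16 3]
t=18: x=[46.0000 45.7750 43.2250 42.4000 34.7750 24.1500 15.7500 14.9500 3.9750] k=[46 45 43 43 32 24 18 12 4]
t=19: x=[45.9250 44.9250 43.1500 42.1750 32.2250 24.1500 18.0000 11.8500 4.6000] k=[46 45 44 44 34 22 15 13 5]
t=20: x=[45.9250 45.0000 44.0750 43.2500 33.8500 22.3750 15.3750 12.5500 5.6000] k=[45 44 46 42 36 22 13 12 5]
t=21: x=[44.9250 44.2250 45.5500 41.8500 35.4000 22.3750 13.6000 11.5500 5.5250] k=[44 41 44 45 35 19 13 12 9]
t=22: x=[43.7750 41.4500 43.8500 44.1750 34.5500 19.7500 13.3750 11.8500 9.2250] k=[45 42 46 46 38 23 12 11 10]
t=23: x=[44.7750 42.5250 45.7000 45.4000 37.4750 23.3000 12.7500 11.0000 10.0750] k=[46 42 45 46 37 22 10 13 11]
t=24: x=[45.7000 42.5250 44.8500 45.2500 36.5500 22.2250 11.1250 12.6250 11.1500] k=[46 41 46 42 37 23 13 15 9]
t=25: x=[45.6250 41.7500 45.3250 41.9250 36.3250 23.3000 13.9000 14.4000 9.4500] k=[44 44 45 42 34 23 12 17 11]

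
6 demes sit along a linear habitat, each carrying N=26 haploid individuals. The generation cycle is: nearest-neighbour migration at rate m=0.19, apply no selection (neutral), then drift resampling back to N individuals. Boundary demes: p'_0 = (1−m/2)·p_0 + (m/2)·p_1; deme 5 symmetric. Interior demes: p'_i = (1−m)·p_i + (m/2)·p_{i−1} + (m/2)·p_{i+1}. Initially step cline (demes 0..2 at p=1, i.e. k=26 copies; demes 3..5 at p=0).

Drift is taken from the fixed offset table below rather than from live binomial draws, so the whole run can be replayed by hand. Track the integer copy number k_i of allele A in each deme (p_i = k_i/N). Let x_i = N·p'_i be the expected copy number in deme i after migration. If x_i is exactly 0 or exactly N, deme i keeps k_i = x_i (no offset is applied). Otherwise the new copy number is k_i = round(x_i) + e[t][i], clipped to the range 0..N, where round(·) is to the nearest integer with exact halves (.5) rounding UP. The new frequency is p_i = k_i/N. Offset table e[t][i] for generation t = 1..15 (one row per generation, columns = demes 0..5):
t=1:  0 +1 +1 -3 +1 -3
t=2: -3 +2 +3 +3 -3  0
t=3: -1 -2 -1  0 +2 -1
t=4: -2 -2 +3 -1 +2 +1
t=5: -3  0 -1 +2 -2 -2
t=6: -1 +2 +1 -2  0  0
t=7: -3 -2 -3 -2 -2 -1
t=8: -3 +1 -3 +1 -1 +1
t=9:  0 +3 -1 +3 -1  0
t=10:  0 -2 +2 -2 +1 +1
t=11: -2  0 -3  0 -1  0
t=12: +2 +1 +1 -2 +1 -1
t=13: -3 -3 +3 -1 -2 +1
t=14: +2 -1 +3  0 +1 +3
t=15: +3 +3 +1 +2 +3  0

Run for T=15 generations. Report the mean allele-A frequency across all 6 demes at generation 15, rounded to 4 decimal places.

0.5000

t=0: k=[26 26 26 0 0 0]
t=1: x=[26.0000 26.0000 23.5300 2.4700 0.0000 0.0000] k=[26 26 25 0 0 0]
t=2: x=[26.0000 25.9050 22.7200 2.3750 0.0000 0.0000] k=[26 26 26 5 0 0]
t=3: x=[26.0000 26.0000 24.0050 6.5200 0.4750 0.0000] k=[26 26 23 7 2 0]
t=4: x=[26.0000 25.7150 21.7650 8.0450 2.2850 0.1900] k=[26 24 25 7 4 1]
t=5: x=[25.8100 24.2850 23.1950 8.4250 4.0000 1.2850] k=[23 24 22 10 2 0]
t=6: x=[23.0950 23.7150 21.0500 10.3800 2.5700 0.1900] k=[22 26 22 8 3 0]
t=7: x=[22.3800 25.2400 21.0500 8.8550 3.1900 0.2850] k=[19 23 18 7 1 0]
t=8: x=[19.3800 22.1450 17.4300 7.4750 1.4750 0.0950] k=[16 23 14 8 0 1]
t=9: x=[16.6650 21.4800 14.2850 7.8100 0.8550 0.9050] k=[17 24 13 11 0 1]
t=10: x=[17.6650 22.2900 13.8550 10.1450 1.1400 0.9050] k=[18 20 16 8 2 2]
t=11: x=[18.1900 19.4300 15.6200 8.1900 2.5700 2.0000] k=[16 19 13 8 2 2]
t=12: x=[16.2850 18.1450 13.0950 7.9050 2.5700 2.0000] k=[18 19 14 6 4 1]
t=13: x=[18.0950 18.4300 13.7150 6.5700 3.9050 1.2850] k=[15 15 17 6 2 2]
t=14: x=[15.0000 15.1900 15.7650 6.6650 2.3800 2.0000] k=[17 14 19 7 3 5]
t=15: x=[16.7150 14.7600 17.3850 7.7600 3.5700 4.8100] k=[20 18 18 10 7 5]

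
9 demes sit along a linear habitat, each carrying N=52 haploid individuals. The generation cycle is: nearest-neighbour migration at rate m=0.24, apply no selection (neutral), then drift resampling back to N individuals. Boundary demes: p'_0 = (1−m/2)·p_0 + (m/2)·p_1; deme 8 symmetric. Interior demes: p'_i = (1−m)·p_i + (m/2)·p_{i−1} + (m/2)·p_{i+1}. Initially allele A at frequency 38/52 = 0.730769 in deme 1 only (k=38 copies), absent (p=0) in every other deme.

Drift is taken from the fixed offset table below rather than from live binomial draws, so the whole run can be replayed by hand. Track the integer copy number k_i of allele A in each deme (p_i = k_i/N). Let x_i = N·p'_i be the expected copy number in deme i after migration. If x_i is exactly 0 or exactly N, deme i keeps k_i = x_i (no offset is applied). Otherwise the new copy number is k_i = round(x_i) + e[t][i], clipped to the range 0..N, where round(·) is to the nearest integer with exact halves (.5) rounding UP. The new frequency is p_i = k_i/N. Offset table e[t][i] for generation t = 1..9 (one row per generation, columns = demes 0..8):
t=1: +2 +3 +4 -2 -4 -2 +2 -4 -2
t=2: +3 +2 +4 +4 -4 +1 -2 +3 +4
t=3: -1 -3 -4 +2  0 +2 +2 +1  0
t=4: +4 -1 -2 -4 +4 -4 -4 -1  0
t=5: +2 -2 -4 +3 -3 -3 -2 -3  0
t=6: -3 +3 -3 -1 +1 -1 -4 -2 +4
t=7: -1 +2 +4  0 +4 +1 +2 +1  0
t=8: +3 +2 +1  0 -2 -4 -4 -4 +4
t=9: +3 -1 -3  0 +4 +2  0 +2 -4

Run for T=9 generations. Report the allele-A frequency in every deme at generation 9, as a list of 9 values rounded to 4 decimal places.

[0.4231, 0.3269, 0.1538, 0.1154, 0.1538, 0.0385, 0.0000, 0.0000, 0.0000]

t=0: k=[0 38 0 0 0 0 0 0 0]
t=1: x=[4.5600 28.8800 4.5600 0.0000 0.0000 0.0000 0.0000 0.0000 0.0000] k=[7 32 9 0 0 0 0 0 0]
t=2: x=[10.0000 26.2400 10.6800 1.0800 0.0000 0.0000 0.0000 0.0000 0.0000] k=[13 28 15 5 0 0 0 0 0]
t=3: x=[14.8000 24.6400 15.3600 5.6000 0.6000 0.0000 0.0000 0.0000 0.0000] k=[14 22 11 8 1 0 0 0 0]
t=4: x=[14.9600 19.7200 11.9600 7.5200 1.7200 0.1200 0.0000 0.0000 0.0000] k=[19 19 10 4 6 0 0 0 0]
t=5: x=[19.0000 17.9200 10.3600 4.9600 5.0400 0.7200 0.0000 0.0000 0.0000] k=[21 16 6 8 2 0 0 0 0]
t=6: x=[20.4000 15.4000 7.4400 7.0400 2.4800 0.2400 0.0000 0.0000 0.0000] k=[17 18 4 6 3 0 0 0 0]
t=7: x=[17.1200 16.2000 5.9200 5.4000 3.0000 0.3600 0.0000 0.0000 0.0000] k=[16 18 10 5 7 1 0 0 0]
t=8: x=[16.2400 16.8000 10.3600 5.8400 6.0400 1.6000 0.1200 0.0000 0.0000] k=[19 19 11 6 4 0 0 0 0]
t=9: x=[19.0000 18.0400 11.3600 6.3600 3.7600 0.4800 0.0000 0.0000 0.0000] k=[22 17 8 6 8 2 0 0 0]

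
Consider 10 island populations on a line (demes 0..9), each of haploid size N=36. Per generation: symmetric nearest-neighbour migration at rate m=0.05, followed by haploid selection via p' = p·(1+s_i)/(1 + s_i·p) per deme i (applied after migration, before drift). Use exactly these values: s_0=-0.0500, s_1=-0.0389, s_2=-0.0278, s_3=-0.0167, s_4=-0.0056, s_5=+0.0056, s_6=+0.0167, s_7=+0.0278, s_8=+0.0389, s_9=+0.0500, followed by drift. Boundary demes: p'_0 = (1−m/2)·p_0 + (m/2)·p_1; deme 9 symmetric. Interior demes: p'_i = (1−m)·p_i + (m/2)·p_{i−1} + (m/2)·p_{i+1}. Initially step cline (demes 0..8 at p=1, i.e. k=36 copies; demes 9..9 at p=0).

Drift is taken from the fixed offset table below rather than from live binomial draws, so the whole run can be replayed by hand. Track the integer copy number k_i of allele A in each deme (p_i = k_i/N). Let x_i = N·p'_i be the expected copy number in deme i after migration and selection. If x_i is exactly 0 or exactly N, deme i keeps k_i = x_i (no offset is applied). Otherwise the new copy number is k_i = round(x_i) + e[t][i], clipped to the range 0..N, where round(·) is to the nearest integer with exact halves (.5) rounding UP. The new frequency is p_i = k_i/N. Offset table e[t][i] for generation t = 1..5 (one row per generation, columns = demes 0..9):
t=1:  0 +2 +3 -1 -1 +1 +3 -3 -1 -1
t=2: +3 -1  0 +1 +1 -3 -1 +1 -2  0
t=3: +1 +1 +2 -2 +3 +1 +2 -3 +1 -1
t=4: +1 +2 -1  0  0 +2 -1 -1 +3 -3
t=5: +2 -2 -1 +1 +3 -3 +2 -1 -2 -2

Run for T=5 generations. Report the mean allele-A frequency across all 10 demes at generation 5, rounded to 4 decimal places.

0.8639

t=0: k=[36 36 36 36 36 36 36 36 36 0]
t=1: x=[36.0000 36.0000 36.0000 36.0000 36.0000 36.0000 36.0000 36.0000 35.1329 0.9438] k=[36 36 36 36 36 36 36 36 34 0]
t=2: x=[36.0000 36.0000 36.0000 36.0000 36.0000 36.0000 36.0000 35.9514 33.2970 0.8914] k=[36 36 36 36 36 36 36 36 31 1]
t=3: x=[36.0000 36.0000 36.0000 36.0000 36.0000 36.0000 36.0000 35.8784 30.5538 1.8330] k=[36 36 36 36 36 36 36 33 32 1]
t=4: x=[36.0000 36.0000 36.0000 36.0000 36.0000 36.0000 35.9262 33.1234 31.4052 1.8592] k=[36 36 36 36 36 36 35 32 34 0]
t=5: x=[36.0000 36.0000 36.0000 36.0000 36.0000 35.9751 34.9668 32.2188 33.2001 0.8914] k=[36 36 36 36 36 33 36 31 31 0]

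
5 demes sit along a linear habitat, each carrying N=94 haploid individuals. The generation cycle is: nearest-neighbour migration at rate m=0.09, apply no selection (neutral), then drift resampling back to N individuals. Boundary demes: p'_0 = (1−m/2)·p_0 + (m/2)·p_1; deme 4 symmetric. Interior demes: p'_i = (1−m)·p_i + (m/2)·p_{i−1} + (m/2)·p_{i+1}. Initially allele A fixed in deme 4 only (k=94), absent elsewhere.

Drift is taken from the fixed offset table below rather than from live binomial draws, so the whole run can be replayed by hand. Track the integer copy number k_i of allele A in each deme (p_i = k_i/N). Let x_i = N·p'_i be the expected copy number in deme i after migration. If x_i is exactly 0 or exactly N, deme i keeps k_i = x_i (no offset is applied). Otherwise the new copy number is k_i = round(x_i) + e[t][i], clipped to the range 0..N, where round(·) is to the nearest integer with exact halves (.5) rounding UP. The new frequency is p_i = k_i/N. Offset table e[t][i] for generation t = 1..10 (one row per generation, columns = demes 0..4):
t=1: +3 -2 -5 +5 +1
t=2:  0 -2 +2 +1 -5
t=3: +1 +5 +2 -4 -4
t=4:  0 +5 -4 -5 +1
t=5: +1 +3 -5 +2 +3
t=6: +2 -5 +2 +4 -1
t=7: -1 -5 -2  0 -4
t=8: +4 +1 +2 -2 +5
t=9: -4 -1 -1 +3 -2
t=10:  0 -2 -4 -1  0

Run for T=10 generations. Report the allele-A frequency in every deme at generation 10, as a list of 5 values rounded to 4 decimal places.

[0.0213, 0.0000, 0.0213, 0.2553, 0.6383]

t=0: k=[0 0 0 0 94]
t=1: x=[0.0000 0.0000 0.0000 4.2300 89.7700] k=[0 0 0 9 91]
t=2: x=[0.0000 0.0000 0.4050 12.2850 87.3100] k=[0 0 2 13 82]
t=3: x=[0.0000 0.0900 2.4050 15.6100 78.8950] k=[0 5 4 12 75]
t=4: x=[0.2250 4.7300 4.4050 14.4750 72.1650] k=[0 10 0 9 73]
t=5: x=[0.4500 9.1000 0.8550 11.4750 70.1200] k=[1 12 0 13 73]
t=6: x=[1.4950 10.9650 1.1250 15.1150 70.3000] k=[3 6 3 19 69]
t=7: x=[3.1350 5.7300 3.8550 20.5300 66.7500] k=[2 1 2 21 63]
t=8: x=[1.9550 1.0900 2.8100 22.0350 61.1100] k=[6 2 5 20 66]
t=9: x=[5.8200 2.3150 5.5400 21.3950 63.9300] k=[2 1 5 24 62]
t=10: x=[1.9550 1.2250 5.6750 24.8550 60.2900] k=[2 0 2 24 60]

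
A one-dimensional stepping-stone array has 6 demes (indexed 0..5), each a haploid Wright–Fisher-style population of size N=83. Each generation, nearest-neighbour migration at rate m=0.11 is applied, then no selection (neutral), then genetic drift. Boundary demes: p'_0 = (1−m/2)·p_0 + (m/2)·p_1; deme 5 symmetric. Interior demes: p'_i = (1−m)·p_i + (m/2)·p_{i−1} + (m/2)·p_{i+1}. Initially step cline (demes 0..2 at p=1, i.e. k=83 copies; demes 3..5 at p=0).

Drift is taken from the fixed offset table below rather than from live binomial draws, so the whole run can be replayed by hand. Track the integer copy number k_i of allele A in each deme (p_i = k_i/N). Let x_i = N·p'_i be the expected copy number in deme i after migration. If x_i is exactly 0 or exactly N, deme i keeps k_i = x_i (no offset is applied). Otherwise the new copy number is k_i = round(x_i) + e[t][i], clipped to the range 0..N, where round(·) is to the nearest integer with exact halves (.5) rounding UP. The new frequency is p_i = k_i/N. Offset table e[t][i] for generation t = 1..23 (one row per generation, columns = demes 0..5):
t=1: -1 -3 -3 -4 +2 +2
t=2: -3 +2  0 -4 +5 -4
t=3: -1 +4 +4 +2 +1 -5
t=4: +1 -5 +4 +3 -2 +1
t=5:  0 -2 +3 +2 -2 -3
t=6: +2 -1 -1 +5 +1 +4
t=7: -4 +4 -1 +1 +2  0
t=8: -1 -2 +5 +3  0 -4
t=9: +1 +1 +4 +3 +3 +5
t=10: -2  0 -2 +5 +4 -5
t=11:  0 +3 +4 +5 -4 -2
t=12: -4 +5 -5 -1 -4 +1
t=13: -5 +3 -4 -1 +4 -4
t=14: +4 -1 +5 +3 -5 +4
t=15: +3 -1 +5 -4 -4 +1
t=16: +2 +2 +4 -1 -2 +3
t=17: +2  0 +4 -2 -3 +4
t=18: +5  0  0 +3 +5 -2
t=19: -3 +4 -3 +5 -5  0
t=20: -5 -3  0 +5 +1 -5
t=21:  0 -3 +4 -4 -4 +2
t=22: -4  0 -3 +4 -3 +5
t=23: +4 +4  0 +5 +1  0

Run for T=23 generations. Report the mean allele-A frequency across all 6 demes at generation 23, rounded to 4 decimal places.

t=0: k=[83 83 83 0 0 0]
t=1: x=[83.0000 83.0000 78.4350 4.5650 0.0000 0.0000] k=[83 83 75 1 0 0]
t=2: x=[83.0000 82.5600 71.3700 5.0150 0.0550 0.0000] k=[83 83 71 1 5 0]
t=3: x=[83.0000 82.3400 67.8100 5.0700 4.5050 0.2750] k=[83 83 72 7 6 0]
t=4: x=[83.0000 82.3950 69.0300 10.5200 5.7250 0.3300] k=[83 77 73 14 4 1]
t=5: x=[82.6700 77.1100 69.9750 16.6950 4.3850 1.1650] k=[83 75 73 19 2 0]
t=6: x=[82.5600 75.3300 70.1400 21.0350 2.8250 0.1100] k=[83 74 69 26 4 4]
t=7: x=[82.5050 74.2200 66.9100 27.1550 5.2100 4.0000] k=[79 78 66 28 7 4]
t=8: x=[78.9450 77.3950 64.5700 28.9350 7.9900 4.1650] k=[78 75 70 32 8 0]
t=9: x=[77.8350 74.8900 68.1850 32.7700 8.8800 0.4400] k=[79 76 72 36 12 5]
t=10: x=[78.8350 75.9450 70.2400 36.6600 12.9350 5.3850] k=[77 76 68 42 17 0]
t=11: x=[76.9450 75.6150 67.0100 42.0550 17.4400 0.9350] k=[77 79 71 47 13 0]
t=12: x=[77.1100 78.4500 70.1200 46.4500 14.1550 0.7150] k=[73 83 65 45 10 2]
t=13: x=[73.5500 81.4600 64.8900 44.1750 11.4850 2.4400] k=[69 83 61 43 15 0]
t=14: x=[69.7700 81.0200 61.2200 42.4500 15.7150 0.8250] k=[74 80 66 45 11 5]
t=15: x=[74.3300 78.9000 65.6150 44.2850 12.5400 5.3300] k=[77 78 71 40 9 6]
t=16: x=[77.0550 77.5600 69.6800 40.0000 10.5400 6.1650] k=[79 80 74 39 9 9]
t=17: x=[79.0550 79.6150 72.4050 39.2750 10.6500 9.0000] k=[81 80 76 37 8 13]
t=18: x=[80.9450 79.8350 74.0750 37.5500 9.8700 12.7250] k=[83 80 74 41 15 11]
t=19: x=[82.8350 79.8350 72.5150 41.3850 16.2100 11.2200] k=[80 83 70 46 11 11]
t=20: x=[80.1650 82.1200 69.3950 45.3950 12.9250 11.0000] k=[75 79 69 50 14 6]
t=21: x=[75.2200 78.2300 68.5050 49.0650 15.5400 6.4400] k=[75 75 73 45 12 8]
t=22: x=[75.0000 74.8900 71.5700 44.7250 13.5950 8.2200] k=[71 75 69 49 11 13]
t=23: x=[71.2200 74.4500 68.2300 48.0100 13.2000 12.8900] k=[75 78 68 53 14 13]

0.6044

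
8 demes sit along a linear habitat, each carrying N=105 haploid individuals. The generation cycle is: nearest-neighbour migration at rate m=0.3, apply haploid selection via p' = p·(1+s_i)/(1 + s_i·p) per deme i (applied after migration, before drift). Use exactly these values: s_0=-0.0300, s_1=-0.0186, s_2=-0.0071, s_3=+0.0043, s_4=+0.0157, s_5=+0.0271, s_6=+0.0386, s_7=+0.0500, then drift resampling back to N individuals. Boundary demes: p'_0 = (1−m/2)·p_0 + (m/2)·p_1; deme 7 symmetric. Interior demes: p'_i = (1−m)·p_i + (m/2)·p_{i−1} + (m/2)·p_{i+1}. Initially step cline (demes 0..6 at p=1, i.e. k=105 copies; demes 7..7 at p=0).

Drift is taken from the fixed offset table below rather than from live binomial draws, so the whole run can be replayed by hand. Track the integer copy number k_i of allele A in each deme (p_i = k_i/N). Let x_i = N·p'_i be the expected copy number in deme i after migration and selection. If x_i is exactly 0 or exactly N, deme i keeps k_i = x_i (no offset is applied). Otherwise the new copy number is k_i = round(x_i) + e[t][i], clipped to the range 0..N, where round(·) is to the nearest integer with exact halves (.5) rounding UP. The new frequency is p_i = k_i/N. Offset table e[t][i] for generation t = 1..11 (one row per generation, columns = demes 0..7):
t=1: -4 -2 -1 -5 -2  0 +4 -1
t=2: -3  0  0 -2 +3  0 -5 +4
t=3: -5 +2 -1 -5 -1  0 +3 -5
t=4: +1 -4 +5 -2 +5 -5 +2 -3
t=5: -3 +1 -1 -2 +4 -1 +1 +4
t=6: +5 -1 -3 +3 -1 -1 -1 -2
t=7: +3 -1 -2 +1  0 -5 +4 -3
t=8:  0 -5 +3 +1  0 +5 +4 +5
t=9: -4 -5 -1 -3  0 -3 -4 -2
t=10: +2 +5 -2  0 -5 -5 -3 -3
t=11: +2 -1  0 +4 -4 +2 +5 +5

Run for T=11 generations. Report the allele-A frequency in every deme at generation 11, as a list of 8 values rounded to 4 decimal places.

[0.9810, 0.9524, 0.9524, 0.9905, 0.8476, 0.8190, 0.7619, 0.6952]

t=0: k=[105 105 105 105 105 105 105 0]
t=1: x=[105.0000 105.0000 105.0000 105.0000 105.0000 105.0000 89.7503 16.4144] k=[105 105 105 105 105 105 94 15]
t=2: x=[105.0000 105.0000 105.0000 105.0000 105.0000 103.3929 84.4336 27.8366] k=[105 105 105 105 105 103 79 32]
t=3: x=[105.0000 105.0000 105.0000 105.0000 104.7046 99.8330 76.3458 40.2540] k=[105 105 105 105 104 100 79 35]
t=4: x=[105.0000 105.0000 105.0000 104.8506 103.5721 97.6352 76.3458 42.8315] k=[105 105 105 103 105 93 78 40]
t=5: x=[105.0000 105.0000 104.6979 103.6059 102.9318 92.8405 75.3623 46.9630] k=[105 105 104 102 105 92 76 51]
t=6: x=[105.0000 104.8472 103.8419 102.7594 102.6363 91.8605 75.4606 56.0268] k=[105 104 101 105 102 91 74 54]
t=7: x=[104.8454 103.6757 102.0295 103.9545 100.8624 90.4386 74.3780 58.2684] k=[105 103 100 105 101 85 78 55]
t=8: x=[104.6907 102.8101 101.1738 103.6557 99.2848 86.7566 76.3950 59.7106] k=[105 98 104 105 99 92 80 65]
t=9: x=[103.9179 99.8590 103.2377 103.9545 98.9396 91.5664 80.2731 68.4214] k=[100 95 102 101 99 89 76 66]
t=10: x=[99.0822 96.6569 100.7712 100.8671 97.9038 88.9176 77.2304 68.6678] k=[101 102 99 101 93 84 74 66]
t=11: x=[101.0354 101.3342 99.7143 99.5223 93.0164 84.2980 75.1162 68.3721] k=[103 100 100 104 89 86 80 73]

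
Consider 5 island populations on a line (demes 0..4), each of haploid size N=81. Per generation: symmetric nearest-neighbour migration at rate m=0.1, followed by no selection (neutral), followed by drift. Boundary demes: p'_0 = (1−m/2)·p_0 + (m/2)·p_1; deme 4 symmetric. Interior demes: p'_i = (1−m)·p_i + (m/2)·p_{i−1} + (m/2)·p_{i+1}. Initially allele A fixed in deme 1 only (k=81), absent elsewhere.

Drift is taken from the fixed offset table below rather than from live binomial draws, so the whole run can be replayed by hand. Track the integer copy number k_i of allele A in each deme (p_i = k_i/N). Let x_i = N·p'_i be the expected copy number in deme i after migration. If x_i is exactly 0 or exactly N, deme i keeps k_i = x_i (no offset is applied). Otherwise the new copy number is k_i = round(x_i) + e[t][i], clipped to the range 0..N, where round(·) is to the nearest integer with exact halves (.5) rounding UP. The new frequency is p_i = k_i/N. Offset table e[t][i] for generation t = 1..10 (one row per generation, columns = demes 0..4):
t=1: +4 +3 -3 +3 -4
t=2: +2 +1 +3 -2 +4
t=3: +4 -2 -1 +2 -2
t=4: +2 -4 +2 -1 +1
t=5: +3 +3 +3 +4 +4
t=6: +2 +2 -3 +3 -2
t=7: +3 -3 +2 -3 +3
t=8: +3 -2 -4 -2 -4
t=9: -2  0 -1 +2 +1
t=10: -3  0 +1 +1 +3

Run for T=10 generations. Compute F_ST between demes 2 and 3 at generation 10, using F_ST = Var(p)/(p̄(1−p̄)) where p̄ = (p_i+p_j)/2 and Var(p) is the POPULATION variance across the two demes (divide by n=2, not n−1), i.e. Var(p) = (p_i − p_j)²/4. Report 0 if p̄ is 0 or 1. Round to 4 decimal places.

0.0267

t=0: k=[0 81 0 0 0]
t=1: x=[4.0500 72.9000 4.0500 0.0000 0.0000] k=[8 76 1 0 0]
t=2: x=[11.4000 68.8500 4.7000 0.0500 0.0000] k=[13 70 8 0 0]
t=3: x=[15.8500 64.0500 10.7000 0.4000 0.0000] k=[20 62 10 2 0]
t=4: x=[22.1000 57.3000 12.2000 2.3000 0.1000] k=[24 53 14 1 1]
t=5: x=[25.4500 49.6000 15.3000 1.6500 1.0000] k=[28 53 18 6 5]
t=6: x=[29.2500 50.0000 19.1500 6.5500 5.0500] k=[31 52 16 10 3]
t=7: x=[32.0500 49.1500 17.5000 9.9500 3.3500] k=[35 46 20 7 6]
t=8: x=[35.5500 44.1500 20.6500 7.6000 6.0500] k=[39 42 17 6 2]
t=9: x=[39.1500 40.6000 17.7000 6.3500 2.2000] k=[37 41 17 8 3]
t=10: x=[37.2000 39.6000 17.7500 8.2000 3.2500] k=[34 40 19 9 6]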